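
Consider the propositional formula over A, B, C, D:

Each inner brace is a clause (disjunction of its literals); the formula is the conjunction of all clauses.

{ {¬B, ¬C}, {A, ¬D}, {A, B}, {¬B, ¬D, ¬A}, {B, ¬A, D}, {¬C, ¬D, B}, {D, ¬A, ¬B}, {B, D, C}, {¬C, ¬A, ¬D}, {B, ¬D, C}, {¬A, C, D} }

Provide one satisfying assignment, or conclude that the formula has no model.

A ↦ False,  B ↦ True,  C ↦ False,  D ↦ False

Try B = True.
From the singleton clause (¬C), C = False.
Try A = False.
From the singleton clause (¬D), D = False.
Every clause now holds.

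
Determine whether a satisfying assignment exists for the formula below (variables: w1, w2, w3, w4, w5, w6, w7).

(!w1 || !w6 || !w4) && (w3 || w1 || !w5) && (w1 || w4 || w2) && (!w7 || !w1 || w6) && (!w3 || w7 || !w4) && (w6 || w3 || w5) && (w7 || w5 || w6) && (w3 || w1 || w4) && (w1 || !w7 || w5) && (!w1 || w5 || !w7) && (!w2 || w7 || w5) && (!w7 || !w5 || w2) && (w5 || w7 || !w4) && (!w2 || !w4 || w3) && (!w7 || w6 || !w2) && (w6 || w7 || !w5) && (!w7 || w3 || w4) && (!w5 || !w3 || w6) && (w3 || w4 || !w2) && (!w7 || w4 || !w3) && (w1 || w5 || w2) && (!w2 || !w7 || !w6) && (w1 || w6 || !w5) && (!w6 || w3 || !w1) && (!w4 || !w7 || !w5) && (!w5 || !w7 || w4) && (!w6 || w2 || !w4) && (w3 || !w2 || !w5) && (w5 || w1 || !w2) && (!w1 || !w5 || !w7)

Yes

Branch on w1: set w1 = true.
Branch on w6: set w6 = true.
From the singleton clause (!w4), w4 = false.
From the singleton clause (w3), w3 = true.
From the singleton clause (!w7), w7 = false.
Branch on w2: set w2 = true.
From the singleton clause (w5), w5 = true.
Every clause now holds.
A satisfying assignment: w1=true, w2=true, w3=true, w4=false, w5=true, w6=true, w7=false.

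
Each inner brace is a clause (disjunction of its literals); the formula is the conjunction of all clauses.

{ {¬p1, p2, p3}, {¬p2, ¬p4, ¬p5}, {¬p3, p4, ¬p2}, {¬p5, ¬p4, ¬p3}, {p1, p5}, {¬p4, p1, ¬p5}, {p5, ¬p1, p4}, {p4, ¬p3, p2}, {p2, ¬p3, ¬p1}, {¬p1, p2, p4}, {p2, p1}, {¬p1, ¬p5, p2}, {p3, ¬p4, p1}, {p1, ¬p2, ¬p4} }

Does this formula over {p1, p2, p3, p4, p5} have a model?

Yes

Try p1 = False.
Unit clause (p5) forces p5 = True.
Unit clause (¬p4) forces p4 = False.
Unit clause (p2) forces p2 = True.
Unit clause (¬p3) forces p3 = False.
This assignment satisfies each clause.
A satisfying assignment: p1=False,  p2=True,  p3=False,  p4=False,  p5=True.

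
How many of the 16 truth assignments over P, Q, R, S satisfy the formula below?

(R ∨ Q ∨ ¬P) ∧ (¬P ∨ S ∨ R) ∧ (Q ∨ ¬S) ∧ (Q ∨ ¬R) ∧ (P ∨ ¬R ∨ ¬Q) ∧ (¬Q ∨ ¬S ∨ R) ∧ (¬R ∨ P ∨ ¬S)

There are 2^4 = 16 truth assignments over (P, Q, R, S).
Check each against the 7 clauses (columns in the order P, Q, R, S):
  F F F F  ✓ satisfies all
  F F F T  ✗ fails (Q ∨ ¬S)
  F F T F  ✗ fails (Q ∨ ¬R)
  F F T T  ✗ fails (Q ∨ ¬S)
  F T F F  ✓ satisfies all
  F T F T  ✗ fails (¬Q ∨ ¬S ∨ R)
  F T T F  ✗ fails (P ∨ ¬R ∨ ¬Q)
  F T T T  ✗ fails (P ∨ ¬R ∨ ¬Q)
  T F F F  ✗ fails (R ∨ Q ∨ ¬P)
  T F F T  ✗ fails (R ∨ Q ∨ ¬P)
  T F T F  ✗ fails (Q ∨ ¬R)
  T F T T  ✗ fails (Q ∨ ¬S)
  T T F F  ✗ fails (¬P ∨ S ∨ R)
  T T F T  ✗ fails (¬Q ∨ ¬S ∨ R)
  T T T F  ✓ satisfies all
  T T T T  ✓ satisfies all
4 of the 16 rows are models.

4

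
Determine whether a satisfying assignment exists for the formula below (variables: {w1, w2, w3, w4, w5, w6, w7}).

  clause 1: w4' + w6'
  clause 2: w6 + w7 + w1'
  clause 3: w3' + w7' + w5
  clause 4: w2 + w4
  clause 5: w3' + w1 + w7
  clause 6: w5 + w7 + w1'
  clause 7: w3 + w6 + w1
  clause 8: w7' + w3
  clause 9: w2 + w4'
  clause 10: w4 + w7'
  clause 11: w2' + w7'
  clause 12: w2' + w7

Suppose w4 = 0.
Unit clause (w2) forces w2 = 1.
Unit clause (w7') forces w7 = 0.
That conflicts with the unit clause (w7).
So w4 must be the other value — set w4 = 1.
Unit clause (w6') forces w6 = 0.
Unit clause (w2) forces w2 = 1.
Unit clause (w7') forces w7 = 0.
That conflicts with the unit clause (w7).
Both values of w4 lead to a conflict.
No assignment satisfies every clause.

No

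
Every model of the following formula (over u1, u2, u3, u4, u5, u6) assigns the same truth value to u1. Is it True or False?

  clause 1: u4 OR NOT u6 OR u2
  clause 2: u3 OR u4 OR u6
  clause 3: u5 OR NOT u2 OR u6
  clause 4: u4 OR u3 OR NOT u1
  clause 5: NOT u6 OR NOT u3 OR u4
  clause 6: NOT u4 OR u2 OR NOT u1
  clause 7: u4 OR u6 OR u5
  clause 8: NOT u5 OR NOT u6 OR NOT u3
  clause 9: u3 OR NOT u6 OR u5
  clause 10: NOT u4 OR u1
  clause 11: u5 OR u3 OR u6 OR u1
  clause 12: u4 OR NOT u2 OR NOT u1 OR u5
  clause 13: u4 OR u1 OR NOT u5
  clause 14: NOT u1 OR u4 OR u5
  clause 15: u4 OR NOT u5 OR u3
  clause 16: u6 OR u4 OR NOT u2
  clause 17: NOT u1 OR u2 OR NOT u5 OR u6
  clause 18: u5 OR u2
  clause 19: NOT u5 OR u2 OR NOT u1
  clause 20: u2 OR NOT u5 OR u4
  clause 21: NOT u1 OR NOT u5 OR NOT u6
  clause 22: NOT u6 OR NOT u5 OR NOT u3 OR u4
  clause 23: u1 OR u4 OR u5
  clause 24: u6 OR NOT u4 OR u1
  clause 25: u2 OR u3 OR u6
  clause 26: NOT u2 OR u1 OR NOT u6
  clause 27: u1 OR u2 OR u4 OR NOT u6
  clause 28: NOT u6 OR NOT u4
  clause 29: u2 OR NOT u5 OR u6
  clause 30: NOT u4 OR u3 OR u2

True

Suppose u1 = false.
From the singleton clause (NOT u4), u4 = false.
From the singleton clause (NOT u5), u5 = false.
Now (u5) is unsatisfied and unit — conflict.
So every satisfying assignment has u1 = True.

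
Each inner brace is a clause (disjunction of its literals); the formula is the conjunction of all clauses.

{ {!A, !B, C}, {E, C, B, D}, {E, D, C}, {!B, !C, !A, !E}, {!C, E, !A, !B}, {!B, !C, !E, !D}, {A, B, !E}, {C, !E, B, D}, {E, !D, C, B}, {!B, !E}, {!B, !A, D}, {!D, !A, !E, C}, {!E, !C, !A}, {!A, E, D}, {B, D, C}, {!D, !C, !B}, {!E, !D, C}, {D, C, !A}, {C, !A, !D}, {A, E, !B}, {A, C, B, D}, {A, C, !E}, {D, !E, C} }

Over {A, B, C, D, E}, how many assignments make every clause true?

There are 2^5 = 32 truth assignments over (A, B, C, D, E).
Split on C. With C = true, the clauses containing C are satisfied and !C drops from the rest; 3 of the 2^4 = 16 assignments to the other variables satisfy what remains.
With C = false, by the same count on the reduced clause set, 0 assignments work.
(One model: A=F, B=F, C=T, D=F, E=F.)
Total: 3 + 0 = 3.

3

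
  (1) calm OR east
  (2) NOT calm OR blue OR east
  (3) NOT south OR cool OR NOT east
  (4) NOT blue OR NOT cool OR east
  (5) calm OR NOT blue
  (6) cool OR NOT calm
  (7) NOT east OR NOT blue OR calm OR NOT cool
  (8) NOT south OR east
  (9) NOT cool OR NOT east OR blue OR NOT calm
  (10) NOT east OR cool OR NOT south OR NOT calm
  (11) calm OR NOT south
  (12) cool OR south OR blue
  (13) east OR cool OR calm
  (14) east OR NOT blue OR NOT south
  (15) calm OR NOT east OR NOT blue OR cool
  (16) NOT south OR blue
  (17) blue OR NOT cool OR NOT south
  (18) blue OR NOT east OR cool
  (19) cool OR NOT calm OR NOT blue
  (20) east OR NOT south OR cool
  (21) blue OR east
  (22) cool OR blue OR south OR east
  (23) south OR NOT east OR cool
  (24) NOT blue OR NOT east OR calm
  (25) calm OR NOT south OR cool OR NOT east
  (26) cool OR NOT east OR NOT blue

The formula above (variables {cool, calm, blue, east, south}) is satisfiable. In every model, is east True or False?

True

Suppose east = false.
From the singleton clause (calm), calm = true.
From the singleton clause (blue), blue = true.
From the singleton clause (NOT cool), cool = false.
Now (cool) is unsatisfied and unit — conflict.
So every satisfying assignment has east = True.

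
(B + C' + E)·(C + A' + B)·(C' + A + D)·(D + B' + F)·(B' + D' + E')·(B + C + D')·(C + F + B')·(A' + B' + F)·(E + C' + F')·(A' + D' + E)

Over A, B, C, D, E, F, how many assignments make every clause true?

There are 2^6 = 64 truth assignments over (A, B, C, D, E, F).
Split on F. With F = 1, the clauses containing F are satisfied and F' drops from the rest; 11 of the 2^5 = 32 assignments to the other variables satisfy what remains.
With F = 0, by the same count on the reduced clause set, 6 assignments work.
(One model: A=F, B=F, C=F, D=F, E=F, F=F.)
Total: 11 + 6 = 17.

17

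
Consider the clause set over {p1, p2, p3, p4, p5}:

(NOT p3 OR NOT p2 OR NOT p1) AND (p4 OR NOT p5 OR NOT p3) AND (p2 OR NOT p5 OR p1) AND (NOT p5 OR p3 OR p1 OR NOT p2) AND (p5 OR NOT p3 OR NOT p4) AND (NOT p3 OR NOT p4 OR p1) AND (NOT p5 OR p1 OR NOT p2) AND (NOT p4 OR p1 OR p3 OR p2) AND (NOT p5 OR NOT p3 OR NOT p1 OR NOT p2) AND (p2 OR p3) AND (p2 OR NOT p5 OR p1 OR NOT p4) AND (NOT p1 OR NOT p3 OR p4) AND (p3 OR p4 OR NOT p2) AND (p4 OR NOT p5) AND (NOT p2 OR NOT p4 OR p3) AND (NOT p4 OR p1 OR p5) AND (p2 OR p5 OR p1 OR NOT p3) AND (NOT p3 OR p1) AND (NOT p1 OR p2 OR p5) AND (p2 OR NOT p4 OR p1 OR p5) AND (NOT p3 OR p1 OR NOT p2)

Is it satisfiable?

Yes

Suppose p2 = false.
(p3) alone gives p3 = true.
(p1) alone gives p1 = true.
(p4) alone gives p4 = true.
(p5) alone gives p5 = true.
All clauses are satisfied.
A satisfying assignment: p1 ↦ true,  p2 ↦ false,  p3 ↦ true,  p4 ↦ true,  p5 ↦ true.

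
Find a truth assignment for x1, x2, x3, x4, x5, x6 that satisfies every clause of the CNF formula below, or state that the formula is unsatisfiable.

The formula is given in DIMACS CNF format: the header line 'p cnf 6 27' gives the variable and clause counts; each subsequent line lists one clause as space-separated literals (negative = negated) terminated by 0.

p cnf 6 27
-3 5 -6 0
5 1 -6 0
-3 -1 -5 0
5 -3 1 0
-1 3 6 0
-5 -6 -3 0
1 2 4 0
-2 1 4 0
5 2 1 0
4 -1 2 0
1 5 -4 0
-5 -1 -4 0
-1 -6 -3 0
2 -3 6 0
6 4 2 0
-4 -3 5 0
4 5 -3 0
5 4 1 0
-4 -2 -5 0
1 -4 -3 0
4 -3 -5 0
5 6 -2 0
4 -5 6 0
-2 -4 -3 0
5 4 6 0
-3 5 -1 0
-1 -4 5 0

x1=True; x2=True; x3=False; x4=False; x5=False; x6=True

Branch on x3: set x3 = False.
Branch on x1: set x1 = True.
From the singleton clause (x6), x6 = True.
Branch on x4: set x4 = False.
From the singleton clause (x2), x2 = True.
All clauses hold; x5 can take either value.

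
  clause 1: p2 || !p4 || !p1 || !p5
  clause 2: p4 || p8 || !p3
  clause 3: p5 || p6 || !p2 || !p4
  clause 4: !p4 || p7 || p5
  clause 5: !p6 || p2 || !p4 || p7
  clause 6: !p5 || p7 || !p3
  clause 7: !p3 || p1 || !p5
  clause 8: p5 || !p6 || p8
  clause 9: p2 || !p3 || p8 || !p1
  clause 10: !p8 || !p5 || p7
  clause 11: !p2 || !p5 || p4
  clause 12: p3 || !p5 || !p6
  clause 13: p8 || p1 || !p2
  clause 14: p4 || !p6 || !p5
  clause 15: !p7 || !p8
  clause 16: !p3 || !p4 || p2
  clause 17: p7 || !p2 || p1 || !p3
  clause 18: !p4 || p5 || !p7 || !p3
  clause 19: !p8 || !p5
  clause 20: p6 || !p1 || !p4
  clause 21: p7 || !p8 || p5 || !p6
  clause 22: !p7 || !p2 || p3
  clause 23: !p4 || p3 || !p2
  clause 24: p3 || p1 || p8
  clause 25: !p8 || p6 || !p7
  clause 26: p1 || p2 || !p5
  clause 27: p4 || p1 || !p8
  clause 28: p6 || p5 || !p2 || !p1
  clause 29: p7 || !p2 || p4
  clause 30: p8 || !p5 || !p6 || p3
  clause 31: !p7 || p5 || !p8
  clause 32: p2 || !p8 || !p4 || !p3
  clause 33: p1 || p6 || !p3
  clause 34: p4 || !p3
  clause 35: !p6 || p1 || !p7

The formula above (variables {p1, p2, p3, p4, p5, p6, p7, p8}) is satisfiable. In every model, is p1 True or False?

True

Suppose p1 = false.
Try p3 = false.
From the singleton clause (p8), p8 = true.
From the singleton clause (!p7), p7 = false.
From the singleton clause (!p5), p5 = false.
From the singleton clause (!p4), p4 = false.
But (p4) is also a unit clause — contradiction.
That branch fails; take p3 = true instead.
From the singleton clause (!p5), p5 = false.
From the singleton clause (p6), p6 = true.
From the singleton clause (p8), p8 = true.
From the singleton clause (!p7), p7 = false.
But (p7) is also a unit clause — contradiction.
Both values of p3 lead to a conflict.
So every satisfying assignment has p1 = True.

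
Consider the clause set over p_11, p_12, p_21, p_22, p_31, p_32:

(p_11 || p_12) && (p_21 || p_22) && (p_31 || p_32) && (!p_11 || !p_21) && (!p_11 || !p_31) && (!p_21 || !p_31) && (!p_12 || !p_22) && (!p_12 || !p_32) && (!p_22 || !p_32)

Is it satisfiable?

Try p_11 = true.
From the singleton clause (!p_21), p_21 = false.
From the singleton clause (p_22), p_22 = true.
From the singleton clause (!p_31), p_31 = false.
From the singleton clause (p_32), p_32 = true.
But (!p_32) is also a unit clause — contradiction.
Undo p_11 and try p_11 = false.
From the singleton clause (p_12), p_12 = true.
From the singleton clause (!p_22), p_22 = false.
From the singleton clause (p_21), p_21 = true.
From the singleton clause (!p_31), p_31 = false.
From the singleton clause (p_32), p_32 = true.
But (!p_32) is also a unit clause — contradiction.
Either choice for p_11 ends in contradiction.
No assignment satisfies every clause.

No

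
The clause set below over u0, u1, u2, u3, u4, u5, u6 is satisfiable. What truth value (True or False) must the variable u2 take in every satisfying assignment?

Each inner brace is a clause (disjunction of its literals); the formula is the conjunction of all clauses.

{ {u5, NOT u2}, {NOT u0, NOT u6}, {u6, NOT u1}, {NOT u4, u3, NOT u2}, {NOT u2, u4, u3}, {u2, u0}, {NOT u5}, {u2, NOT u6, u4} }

Suppose u2 = true.
From the singleton clause (u5), u5 = true.
Now (NOT u5) is unsatisfied and unit — conflict.
So every satisfying assignment has u2 = False.

False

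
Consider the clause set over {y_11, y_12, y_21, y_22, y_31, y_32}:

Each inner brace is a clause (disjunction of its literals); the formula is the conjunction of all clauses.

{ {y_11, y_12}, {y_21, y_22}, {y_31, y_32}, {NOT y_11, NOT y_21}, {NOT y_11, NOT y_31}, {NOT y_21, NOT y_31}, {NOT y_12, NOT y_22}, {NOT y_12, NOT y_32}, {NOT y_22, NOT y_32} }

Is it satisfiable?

Unsatisfiable

Case y_11 = true:
(NOT y_21) alone gives y_21 = false.
(y_22) alone gives y_22 = true.
(NOT y_31) alone gives y_31 = false.
(y_32) alone gives y_32 = true.
Now (NOT y_32) is unsatisfied and unit — conflict.
Backtrack on y_11: now try y_11 = false.
(y_12) alone gives y_12 = true.
(NOT y_22) alone gives y_22 = false.
(y_21) alone gives y_21 = true.
(NOT y_31) alone gives y_31 = false.
(y_32) alone gives y_32 = true.
Now (NOT y_32) is unsatisfied and unit — conflict.
Neither y_11 = true nor y_11 = false works.
No assignment satisfies every clause.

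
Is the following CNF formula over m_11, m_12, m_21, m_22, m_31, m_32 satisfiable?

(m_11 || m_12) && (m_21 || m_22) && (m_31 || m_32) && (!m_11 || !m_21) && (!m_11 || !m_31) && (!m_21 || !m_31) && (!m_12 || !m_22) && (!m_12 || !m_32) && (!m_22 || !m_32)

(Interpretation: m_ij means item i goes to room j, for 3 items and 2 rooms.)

Branch on m_11: set m_11 = true.
(!m_21) alone gives m_21 = false.
(m_22) alone gives m_22 = true.
(!m_31) alone gives m_31 = false.
(m_32) alone gives m_32 = true.
But (!m_32) is also a unit clause — contradiction.
Undo m_11 and try m_11 = false.
(m_12) alone gives m_12 = true.
(!m_22) alone gives m_22 = false.
(m_21) alone gives m_21 = true.
(!m_31) alone gives m_31 = false.
(m_32) alone gives m_32 = true.
But (!m_32) is also a unit clause — contradiction.
Neither m_11 = true nor m_11 = false works.
No assignment satisfies every clause.

No, unsatisfiable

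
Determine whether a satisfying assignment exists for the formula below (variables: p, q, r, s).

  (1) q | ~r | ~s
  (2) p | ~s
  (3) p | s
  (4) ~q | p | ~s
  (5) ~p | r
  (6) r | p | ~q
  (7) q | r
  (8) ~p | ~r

No, unsatisfiable

Suppose p = 1.
From the singleton clause (r), r = 1.
But (~r) is also a unit clause — contradiction.
Backtrack on p: now try p = 0.
From the singleton clause (~s), s = 0.
But (s) is also a unit clause — contradiction.
Neither p = 1 nor p = 0 works.
No assignment satisfies every clause.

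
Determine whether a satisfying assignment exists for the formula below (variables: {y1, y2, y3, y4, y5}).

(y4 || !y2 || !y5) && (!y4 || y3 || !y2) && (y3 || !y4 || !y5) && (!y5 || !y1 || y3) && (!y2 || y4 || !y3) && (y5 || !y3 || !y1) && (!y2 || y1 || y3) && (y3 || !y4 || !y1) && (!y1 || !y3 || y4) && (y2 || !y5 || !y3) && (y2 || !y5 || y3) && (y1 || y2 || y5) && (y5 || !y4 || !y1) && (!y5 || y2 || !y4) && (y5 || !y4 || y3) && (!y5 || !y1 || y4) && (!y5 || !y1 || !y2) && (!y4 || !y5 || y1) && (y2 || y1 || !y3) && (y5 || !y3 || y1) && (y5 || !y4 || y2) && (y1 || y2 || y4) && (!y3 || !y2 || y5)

Satisfiable

Branch on y4: set y4 = false.
Branch on y2: set y2 = false.
Unit clause (y1) forces y1 = true.
Unit clause (!y3) forces y3 = false.
Unit clause (!y5) forces y5 = false.
Every clause now holds.
A satisfying assignment: y1 ↦ true; y2 ↦ false; y3 ↦ false; y4 ↦ false; y5 ↦ false.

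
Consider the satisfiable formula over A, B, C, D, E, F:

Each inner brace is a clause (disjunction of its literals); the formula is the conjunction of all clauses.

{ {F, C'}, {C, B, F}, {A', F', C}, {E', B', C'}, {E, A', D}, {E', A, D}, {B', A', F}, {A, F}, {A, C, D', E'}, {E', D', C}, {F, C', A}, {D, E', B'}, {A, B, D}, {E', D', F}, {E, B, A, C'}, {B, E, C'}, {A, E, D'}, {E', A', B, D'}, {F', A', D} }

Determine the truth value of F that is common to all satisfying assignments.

Suppose F = 0.
(C') alone gives C = 0.
(B) alone gives B = 1.
(A') alone gives A = 0.
Now (A) is unsatisfied and unit — conflict.
So every satisfying assignment has F = True.

True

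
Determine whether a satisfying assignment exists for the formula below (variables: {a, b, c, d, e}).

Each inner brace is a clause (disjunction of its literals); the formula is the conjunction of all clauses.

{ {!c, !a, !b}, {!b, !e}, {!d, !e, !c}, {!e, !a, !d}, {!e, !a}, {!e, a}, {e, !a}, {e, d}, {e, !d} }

Suppose b = false.
Suppose e = false.
(!a) alone gives a = false.
(d) alone gives d = true.
That conflicts with the unit clause (!d).
That branch fails; take e = true instead.
(!a) alone gives a = false.
That conflicts with the unit clause (a).
Either choice for e ends in contradiction.
That branch fails; take b = true instead.
(!e) alone gives e = false.
(!a) alone gives a = false.
(d) alone gives d = true.
That conflicts with the unit clause (!d).
Either choice for b ends in contradiction.
No assignment satisfies every clause.

No, unsatisfiable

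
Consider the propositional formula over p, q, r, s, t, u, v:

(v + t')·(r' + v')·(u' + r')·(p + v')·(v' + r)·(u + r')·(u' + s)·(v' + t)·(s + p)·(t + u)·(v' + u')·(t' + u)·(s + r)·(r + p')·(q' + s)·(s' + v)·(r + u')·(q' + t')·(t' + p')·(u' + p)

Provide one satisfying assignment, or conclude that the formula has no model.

Try v = 1.
From the singleton clause (r'), r = 0.
Now (r) is unsatisfied and unit — conflict.
That branch fails; take v = 0 instead.
From the singleton clause (t'), t = 0.
From the singleton clause (u), u = 1.
From the singleton clause (r'), r = 0.
Now (r) is unsatisfied and unit — conflict.
Either choice for v ends in contradiction.

UNSATISFIABLE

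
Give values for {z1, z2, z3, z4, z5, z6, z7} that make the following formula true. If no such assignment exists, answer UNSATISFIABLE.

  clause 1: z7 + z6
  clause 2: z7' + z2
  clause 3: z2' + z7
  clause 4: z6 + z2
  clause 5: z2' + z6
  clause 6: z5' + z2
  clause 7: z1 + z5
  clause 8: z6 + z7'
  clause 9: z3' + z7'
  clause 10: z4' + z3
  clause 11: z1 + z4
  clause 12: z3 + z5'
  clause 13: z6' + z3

Suppose z7 = 0.
The clause (z6) is unit, so z6 = 1.
The clause (z2') is unit, so z2 = 0.
The clause (z5') is unit, so z5 = 0.
The clause (z1) is unit, so z1 = 1.
The clause (z3) is unit, so z3 = 1.
Every clause is now satisfied; z4 is unconstrained.

z1=1,  z2=0,  z3=1,  z4=1,  z5=0,  z6=1,  z7=0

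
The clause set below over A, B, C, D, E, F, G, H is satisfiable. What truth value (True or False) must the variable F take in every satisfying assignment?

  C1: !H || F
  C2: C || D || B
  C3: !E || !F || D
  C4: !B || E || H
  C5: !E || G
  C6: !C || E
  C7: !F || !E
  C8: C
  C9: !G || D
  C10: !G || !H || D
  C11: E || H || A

Suppose F = true.
Unit clause (!E) forces E = false.
Unit clause (!C) forces C = false.
Now (C) is unsatisfied and unit — conflict.
So every satisfying assignment has F = False.

False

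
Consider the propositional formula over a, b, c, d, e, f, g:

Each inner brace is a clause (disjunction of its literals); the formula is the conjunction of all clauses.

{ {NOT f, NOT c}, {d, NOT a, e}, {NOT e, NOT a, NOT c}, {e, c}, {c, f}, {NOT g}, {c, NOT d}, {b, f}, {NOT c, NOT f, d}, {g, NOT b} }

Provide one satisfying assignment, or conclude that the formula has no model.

Unit clause (NOT g) forces g = false.
Unit clause (NOT b) forces b = false.
Unit clause (f) forces f = true.
Unit clause (NOT c) forces c = false.
Unit clause (e) forces e = true.
Unit clause (NOT d) forces d = false.
All clauses hold; a can take either value.

a: true; b: false; c: false; d: false; e: true; f: true; g: false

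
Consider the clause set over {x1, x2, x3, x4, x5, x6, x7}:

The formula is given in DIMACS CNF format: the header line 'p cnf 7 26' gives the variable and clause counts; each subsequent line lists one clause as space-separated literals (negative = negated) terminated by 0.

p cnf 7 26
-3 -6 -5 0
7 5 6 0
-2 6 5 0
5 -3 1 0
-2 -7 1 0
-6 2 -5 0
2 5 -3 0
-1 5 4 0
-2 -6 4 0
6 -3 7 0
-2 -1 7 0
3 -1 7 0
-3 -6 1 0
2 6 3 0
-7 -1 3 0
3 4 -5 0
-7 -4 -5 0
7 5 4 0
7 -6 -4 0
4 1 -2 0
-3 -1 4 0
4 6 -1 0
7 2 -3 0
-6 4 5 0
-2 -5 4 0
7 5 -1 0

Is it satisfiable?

Yes

Try x3 = True.
Try x6 = True.
Unit clause (¬x5) forces x5 = False.
Unit clause (x1) forces x1 = True.
Unit clause (x2) forces x2 = True.
Unit clause (x4) forces x4 = True.
Unit clause (x7) forces x7 = True.
All clauses are satisfied.
A satisfying assignment: x1: True,  x2: True,  x3: True,  x4: True,  x5: False,  x6: True,  x7: True.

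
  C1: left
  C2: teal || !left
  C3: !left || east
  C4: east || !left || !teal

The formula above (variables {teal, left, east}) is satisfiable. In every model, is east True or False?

True

Suppose east = false.
Unit clause (left) forces left = true.
That conflicts with the unit clause (!left).
So every satisfying assignment has east = True.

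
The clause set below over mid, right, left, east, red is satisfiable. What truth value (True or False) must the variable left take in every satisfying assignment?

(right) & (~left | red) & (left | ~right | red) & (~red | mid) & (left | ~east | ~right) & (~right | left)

True

Suppose left = 0.
Unit clause (right) forces right = 1.
Now (~right) is unsatisfied and unit — conflict.
So every satisfying assignment has left = True.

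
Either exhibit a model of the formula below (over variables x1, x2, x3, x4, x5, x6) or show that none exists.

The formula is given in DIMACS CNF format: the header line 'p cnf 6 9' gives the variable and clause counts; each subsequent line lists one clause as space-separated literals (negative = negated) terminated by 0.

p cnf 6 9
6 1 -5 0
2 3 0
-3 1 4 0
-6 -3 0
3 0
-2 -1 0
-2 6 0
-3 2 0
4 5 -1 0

(x3) alone gives x3 = True.
(¬x6) alone gives x6 = False.
(¬x2) alone gives x2 = False.
That conflicts with the unit clause (x2).

UNSATISFIABLE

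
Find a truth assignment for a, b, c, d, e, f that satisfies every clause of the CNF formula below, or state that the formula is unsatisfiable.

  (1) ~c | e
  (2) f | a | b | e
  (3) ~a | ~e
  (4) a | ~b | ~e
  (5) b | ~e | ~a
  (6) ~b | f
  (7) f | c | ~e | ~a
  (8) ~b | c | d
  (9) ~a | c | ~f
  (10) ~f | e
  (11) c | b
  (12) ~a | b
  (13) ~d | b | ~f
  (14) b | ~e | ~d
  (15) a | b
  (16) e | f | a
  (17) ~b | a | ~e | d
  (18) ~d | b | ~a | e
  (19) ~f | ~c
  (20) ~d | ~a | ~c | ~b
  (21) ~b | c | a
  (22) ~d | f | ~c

UNSATISFIABLE

Branch on c: set c = 0.
The clause (b) is unit, so b = 1.
The clause (f) is unit, so f = 1.
The clause (d) is unit, so d = 1.
The clause (~a) is unit, so a = 0.
That conflicts with the unit clause (a).
So c must be the other value — set c = 1.
The clause (e) is unit, so e = 1.
The clause (~a) is unit, so a = 0.
The clause (~b) is unit, so b = 0.
That conflicts with the unit clause (b).
Both values of c lead to a conflict.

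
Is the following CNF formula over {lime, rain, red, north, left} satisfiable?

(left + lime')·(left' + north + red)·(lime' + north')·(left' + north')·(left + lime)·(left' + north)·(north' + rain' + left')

Try left = 1.
(north') alone gives north = 0.
But (north) is also a unit clause — contradiction.
Backtrack on left: now try left = 0.
(lime') alone gives lime = 0.
But (lime) is also a unit clause — contradiction.
Both values of left lead to a conflict.
No assignment satisfies every clause.

No, unsatisfiable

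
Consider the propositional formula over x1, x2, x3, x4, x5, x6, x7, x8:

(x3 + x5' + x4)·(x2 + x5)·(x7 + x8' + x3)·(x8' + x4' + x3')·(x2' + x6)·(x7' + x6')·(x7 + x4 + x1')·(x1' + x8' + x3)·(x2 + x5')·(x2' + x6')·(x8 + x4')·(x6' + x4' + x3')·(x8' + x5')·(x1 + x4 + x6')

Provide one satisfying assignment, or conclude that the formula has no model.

UNSATISFIABLE

Case x2 = 1:
Unit clause (x6) forces x6 = 1.
Now (x6') is unsatisfied and unit — conflict.
That branch fails; take x2 = 0 instead.
Unit clause (x5) forces x5 = 1.
Now (x5') is unsatisfied and unit — conflict.
Both values of x2 lead to a conflict.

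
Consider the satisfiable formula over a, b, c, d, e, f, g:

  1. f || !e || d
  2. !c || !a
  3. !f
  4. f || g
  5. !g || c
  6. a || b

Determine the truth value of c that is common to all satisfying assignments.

True

Suppose c = false.
The clause (!f) is unit, so f = false.
The clause (g) is unit, so g = true.
Now (!g) is unsatisfied and unit — conflict.
So every satisfying assignment has c = True.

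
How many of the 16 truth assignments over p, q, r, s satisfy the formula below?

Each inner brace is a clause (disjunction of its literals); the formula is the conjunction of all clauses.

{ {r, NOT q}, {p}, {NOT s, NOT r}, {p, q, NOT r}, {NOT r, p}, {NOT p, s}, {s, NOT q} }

1

There are 2^4 = 16 truth assignments over (p, q, r, s).
Split on s. With s = true, the clauses containing s are satisfied and NOT s drops from the rest; 1 of the 2^3 = 8 assignments to the other variables satisfy what remains.
With s = false, by the same count on the reduced clause set, 0 assignments work.
(One model: p=T, q=F, r=F, s=T.)
Total: 1 + 0 = 1.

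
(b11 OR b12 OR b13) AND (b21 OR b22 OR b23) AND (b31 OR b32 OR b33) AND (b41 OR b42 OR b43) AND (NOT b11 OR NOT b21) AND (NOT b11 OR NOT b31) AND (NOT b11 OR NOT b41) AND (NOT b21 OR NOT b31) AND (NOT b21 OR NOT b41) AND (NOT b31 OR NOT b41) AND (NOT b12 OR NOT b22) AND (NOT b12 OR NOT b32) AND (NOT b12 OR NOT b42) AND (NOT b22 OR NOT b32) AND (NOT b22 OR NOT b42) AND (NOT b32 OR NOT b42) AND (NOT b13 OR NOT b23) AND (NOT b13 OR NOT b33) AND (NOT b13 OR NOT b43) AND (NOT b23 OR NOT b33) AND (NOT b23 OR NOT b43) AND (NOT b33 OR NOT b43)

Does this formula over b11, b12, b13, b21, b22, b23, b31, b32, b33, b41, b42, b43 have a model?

Suppose b11 = false.
Suppose b12 = true.
Unit clause (NOT b22) forces b22 = false.
Unit clause (NOT b32) forces b32 = false.
Unit clause (NOT b42) forces b42 = false.
Suppose b21 = true.
Unit clause (NOT b31) forces b31 = false.
Unit clause (b33) forces b33 = true.
Unit clause (NOT b41) forces b41 = false.
Unit clause (b43) forces b43 = true.
That conflicts with the unit clause (NOT b43).
Backtrack on b21: now try b21 = false.
Unit clause (b23) forces b23 = true.
Unit clause (NOT b13) forces b13 = false.
Unit clause (NOT b33) forces b33 = false.
Unit clause (b31) forces b31 = true.
Unit clause (NOT b41) forces b41 = false.
Unit clause (b43) forces b43 = true.
That conflicts with the unit clause (NOT b43).
Either choice for b21 ends in contradiction.
Backtrack on b12: now try b12 = false.
Unit clause (b13) forces b13 = true.
Unit clause (NOT b23) forces b23 = false.
Unit clause (NOT b33) forces b33 = false.
Unit clause (NOT b43) forces b43 = false.
Suppose b21 = true.
Unit clause (NOT b31) forces b31 = false.
Unit clause (b32) forces b32 = true.
Unit clause (NOT b41) forces b41 = false.
Unit clause (b42) forces b42 = true.
That conflicts with the unit clause (NOT b42).
Backtrack on b21: now try b21 = false.
Unit clause (b22) forces b22 = true.
Unit clause (NOT b32) forces b32 = false.
Unit clause (b31) forces b31 = true.
Unit clause (NOT b41) forces b41 = false.
Unit clause (b42) forces b42 = true.
That conflicts with the unit clause (NOT b42).
Either choice for b21 ends in contradiction.
Either choice for b12 ends in contradiction.
Backtrack on b11: now try b11 = true.
Unit clause (NOT b21) forces b21 = false.
Unit clause (NOT b31) forces b31 = false.
Unit clause (NOT b41) forces b41 = false.
Suppose b22 = true.
Unit clause (NOT b12) forces b12 = false.
Unit clause (NOT b32) forces b32 = false.
Unit clause (b33) forces b33 = true.
Unit clause (NOT b42) forces b42 = false.
Unit clause (b43) forces b43 = true.
That conflicts with the unit clause (NOT b43).
Backtrack on b22: now try b22 = false.
Unit clause (b23) forces b23 = true.
Unit clause (NOT b13) forces b13 = false.
Unit clause (NOT b33) forces b33 = false.
Unit clause (b32) forces b32 = true.
Unit clause (NOT b12) forces b12 = false.
Unit clause (NOT b42) forces b42 = false.
Unit clause (b43) forces b43 = true.
That conflicts with the unit clause (NOT b43).
Either choice for b22 ends in contradiction.
Either choice for b11 ends in contradiction.
No assignment satisfies every clause.

No, unsatisfiable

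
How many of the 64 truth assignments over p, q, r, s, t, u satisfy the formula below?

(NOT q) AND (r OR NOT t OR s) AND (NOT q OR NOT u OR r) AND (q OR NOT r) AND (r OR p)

6

There are 2^6 = 64 truth assignments over (p, q, r, s, t, u).
Split on t. With t = true, the clauses containing t are satisfied and NOT t drops from the rest; 2 of the 2^5 = 32 assignments to the other variables satisfy what remains.
With t = false, by the same count on the reduced clause set, 4 assignments work.
(One model: p=T, q=F, r=F, s=F, t=F, u=F.)
Total: 2 + 4 = 6.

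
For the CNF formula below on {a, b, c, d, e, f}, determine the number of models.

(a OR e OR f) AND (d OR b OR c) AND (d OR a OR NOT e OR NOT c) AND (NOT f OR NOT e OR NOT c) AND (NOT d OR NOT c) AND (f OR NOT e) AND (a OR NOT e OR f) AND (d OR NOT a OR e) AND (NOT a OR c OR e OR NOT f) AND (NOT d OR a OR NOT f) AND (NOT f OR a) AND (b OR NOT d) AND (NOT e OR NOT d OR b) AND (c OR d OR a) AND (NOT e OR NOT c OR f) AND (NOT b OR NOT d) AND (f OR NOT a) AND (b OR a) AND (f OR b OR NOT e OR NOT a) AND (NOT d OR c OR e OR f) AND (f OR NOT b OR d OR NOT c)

There are 2^6 = 64 truth assignments over (a, b, c, d, e, f).
Split on b. With b = true, the clauses containing b are satisfied and NOT b drops from the rest; 1 of the 2^5 = 32 assignments to the other variables satisfy what remains.
With b = false, by the same count on the reduced clause set, 0 assignments work.
(One model: a=T, b=T, c=F, d=F, e=T, f=T.)
Total: 1 + 0 = 1.

1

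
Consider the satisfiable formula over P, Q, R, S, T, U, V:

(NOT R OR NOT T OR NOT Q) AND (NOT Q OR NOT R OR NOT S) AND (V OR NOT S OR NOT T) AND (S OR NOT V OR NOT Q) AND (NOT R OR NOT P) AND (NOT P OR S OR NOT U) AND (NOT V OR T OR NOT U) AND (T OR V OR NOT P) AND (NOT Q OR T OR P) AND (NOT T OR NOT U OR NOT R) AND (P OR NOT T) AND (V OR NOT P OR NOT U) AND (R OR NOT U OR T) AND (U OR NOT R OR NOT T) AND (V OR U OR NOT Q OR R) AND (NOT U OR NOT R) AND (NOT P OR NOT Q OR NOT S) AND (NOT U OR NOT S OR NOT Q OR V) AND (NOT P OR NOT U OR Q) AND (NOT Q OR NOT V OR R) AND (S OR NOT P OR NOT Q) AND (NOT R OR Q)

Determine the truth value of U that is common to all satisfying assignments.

False

Suppose U = true.
The clause (NOT R) is unit, so R = false.
The clause (T) is unit, so T = true.
The clause (P) is unit, so P = true.
The clause (S) is unit, so S = true.
The clause (V) is unit, so V = true.
The clause (NOT Q) is unit, so Q = false.
Now (Q) is unsatisfied and unit — conflict.
So every satisfying assignment has U = False.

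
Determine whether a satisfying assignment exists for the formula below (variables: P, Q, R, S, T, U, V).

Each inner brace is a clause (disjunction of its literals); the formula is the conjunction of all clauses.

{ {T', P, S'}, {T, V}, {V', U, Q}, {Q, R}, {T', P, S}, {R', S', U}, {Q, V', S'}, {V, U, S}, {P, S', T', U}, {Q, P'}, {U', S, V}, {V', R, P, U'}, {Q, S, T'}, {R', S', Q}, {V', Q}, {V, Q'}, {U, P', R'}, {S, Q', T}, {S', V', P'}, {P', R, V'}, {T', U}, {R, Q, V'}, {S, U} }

Yes

Try T = 0.
(V) alone gives V = 1.
(Q) alone gives Q = 1.
(S) alone gives S = 1.
(P') alone gives P = 0.
Try R = 1.
(U) alone gives U = 1.
Every clause now holds.
A satisfying assignment: P=0; Q=1; R=1; S=1; T=0; U=1; V=1.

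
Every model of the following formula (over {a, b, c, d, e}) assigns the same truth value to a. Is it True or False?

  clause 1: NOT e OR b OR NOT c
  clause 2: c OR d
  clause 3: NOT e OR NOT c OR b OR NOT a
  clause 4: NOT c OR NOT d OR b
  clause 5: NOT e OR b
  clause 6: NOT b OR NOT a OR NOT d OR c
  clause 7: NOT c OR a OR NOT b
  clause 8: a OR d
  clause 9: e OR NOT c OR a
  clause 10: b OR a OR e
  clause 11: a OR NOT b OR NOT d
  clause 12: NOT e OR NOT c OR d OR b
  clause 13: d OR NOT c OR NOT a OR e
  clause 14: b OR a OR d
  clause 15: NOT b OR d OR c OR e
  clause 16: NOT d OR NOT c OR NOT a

Suppose a = false.
From the singleton clause (d), d = true.
From the singleton clause (NOT b), b = false.
From the singleton clause (NOT c), c = false.
From the singleton clause (NOT e), e = false.
Now (e) is unsatisfied and unit — conflict.
So every satisfying assignment has a = True.

True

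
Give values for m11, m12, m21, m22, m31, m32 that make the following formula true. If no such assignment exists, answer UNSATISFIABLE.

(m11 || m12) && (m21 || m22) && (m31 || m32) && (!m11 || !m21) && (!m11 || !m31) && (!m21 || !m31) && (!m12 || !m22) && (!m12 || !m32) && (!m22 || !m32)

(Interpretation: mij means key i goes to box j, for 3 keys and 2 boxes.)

UNSATISFIABLE

Case m11 = true:
(!m21) alone gives m21 = false.
(m22) alone gives m22 = true.
(!m31) alone gives m31 = false.
(m32) alone gives m32 = true.
That conflicts with the unit clause (!m32).
Undo m11 and try m11 = false.
(m12) alone gives m12 = true.
(!m22) alone gives m22 = false.
(m21) alone gives m21 = true.
(!m31) alone gives m31 = false.
(m32) alone gives m32 = true.
That conflicts with the unit clause (!m32).
Neither m11 = true nor m11 = false works.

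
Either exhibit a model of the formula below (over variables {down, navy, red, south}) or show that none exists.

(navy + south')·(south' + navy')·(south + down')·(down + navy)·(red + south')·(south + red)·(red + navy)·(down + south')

down=0, navy=1, red=1, south=0

Suppose navy = 1.
Unit clause (south') forces south = 0.
Unit clause (down') forces down = 0.
Unit clause (red) forces red = 1.
All clauses are satisfied.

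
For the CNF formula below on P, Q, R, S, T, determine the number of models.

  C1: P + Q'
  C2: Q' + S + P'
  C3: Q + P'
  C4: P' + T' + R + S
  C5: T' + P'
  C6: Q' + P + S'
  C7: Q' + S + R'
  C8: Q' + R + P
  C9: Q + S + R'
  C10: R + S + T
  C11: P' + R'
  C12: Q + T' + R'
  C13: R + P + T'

There are 2^5 = 32 truth assignments over (P, Q, R, S, T).
Split on R. With R = 1, the clauses containing R are satisfied and R' drops from the rest; 1 of the 2^4 = 16 assignments to the other variables satisfy what remains.
With R = 0, by the same count on the reduced clause set, 2 assignments work.
Total: 1 + 2 = 3.

3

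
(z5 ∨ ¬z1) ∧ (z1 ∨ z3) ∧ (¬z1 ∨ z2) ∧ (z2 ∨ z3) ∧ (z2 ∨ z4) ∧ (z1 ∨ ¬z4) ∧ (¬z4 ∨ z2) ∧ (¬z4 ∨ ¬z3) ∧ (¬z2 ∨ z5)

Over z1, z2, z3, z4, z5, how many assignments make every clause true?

There are 2^5 = 32 truth assignments over (z1, z2, z3, z4, z5).
Split on z3. With z3 = True, the clauses containing z3 are satisfied and ¬z3 drops from the rest; 2 of the 2^4 = 16 assignments to the other variables satisfy what remains.
With z3 = False, by the same count on the reduced clause set, 2 assignments work.
Total: 2 + 2 = 4.

4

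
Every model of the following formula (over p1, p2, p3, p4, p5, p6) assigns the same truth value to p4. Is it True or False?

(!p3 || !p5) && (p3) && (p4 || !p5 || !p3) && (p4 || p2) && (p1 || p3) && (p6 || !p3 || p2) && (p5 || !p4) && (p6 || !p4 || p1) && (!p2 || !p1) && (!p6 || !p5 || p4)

False

Suppose p4 = true.
The clause (p3) is unit, so p3 = true.
The clause (!p5) is unit, so p5 = false.
Now (p5) is unsatisfied and unit — conflict.
So every satisfying assignment has p4 = False.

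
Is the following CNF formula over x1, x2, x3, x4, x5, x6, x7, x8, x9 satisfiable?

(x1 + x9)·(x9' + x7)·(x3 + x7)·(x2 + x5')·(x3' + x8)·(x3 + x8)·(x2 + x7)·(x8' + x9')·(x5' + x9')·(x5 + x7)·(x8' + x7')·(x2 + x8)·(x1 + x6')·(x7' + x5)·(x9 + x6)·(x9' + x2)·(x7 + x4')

Branch on x1: set x1 = 1.
Branch on x9: set x9 = 0.
Unit clause (x6) forces x6 = 1.
Branch on x3: set x3 = 1.
Unit clause (x8) forces x8 = 1.
Unit clause (x7') forces x7 = 0.
Unit clause (x2) forces x2 = 1.
Unit clause (x5) forces x5 = 1.
Unit clause (x4') forces x4 = 0.
This assignment satisfies each clause.
A satisfying assignment: x1=1,  x2=1,  x3=1,  x4=0,  x5=1,  x6=1,  x7=0,  x8=1,  x9=0.

Yes, satisfiable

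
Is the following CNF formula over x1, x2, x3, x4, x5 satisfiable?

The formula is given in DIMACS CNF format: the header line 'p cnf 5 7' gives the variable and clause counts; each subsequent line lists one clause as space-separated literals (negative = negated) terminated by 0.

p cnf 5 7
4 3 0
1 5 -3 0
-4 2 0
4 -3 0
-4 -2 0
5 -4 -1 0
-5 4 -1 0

No, unsatisfiable

Case x4 = True:
Unit clause (x2) forces x2 = True.
Now (¬x2) is unsatisfied and unit — conflict.
That branch fails; take x4 = False instead.
Unit clause (x3) forces x3 = True.
Now (¬x3) is unsatisfied and unit — conflict.
Both values of x4 lead to a conflict.
No assignment satisfies every clause.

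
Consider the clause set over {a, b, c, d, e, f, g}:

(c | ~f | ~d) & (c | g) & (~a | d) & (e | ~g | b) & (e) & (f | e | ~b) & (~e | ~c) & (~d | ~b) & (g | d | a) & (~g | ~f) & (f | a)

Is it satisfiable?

From the singleton clause (e), e = 1.
From the singleton clause (~c), c = 0.
From the singleton clause (g), g = 1.
From the singleton clause (~f), f = 0.
From the singleton clause (a), a = 1.
From the singleton clause (d), d = 1.
From the singleton clause (~b), b = 0.
All clauses are satisfied.
A satisfying assignment: a: 1, b: 0, c: 0, d: 1, e: 1, f: 0, g: 1.

Satisfiable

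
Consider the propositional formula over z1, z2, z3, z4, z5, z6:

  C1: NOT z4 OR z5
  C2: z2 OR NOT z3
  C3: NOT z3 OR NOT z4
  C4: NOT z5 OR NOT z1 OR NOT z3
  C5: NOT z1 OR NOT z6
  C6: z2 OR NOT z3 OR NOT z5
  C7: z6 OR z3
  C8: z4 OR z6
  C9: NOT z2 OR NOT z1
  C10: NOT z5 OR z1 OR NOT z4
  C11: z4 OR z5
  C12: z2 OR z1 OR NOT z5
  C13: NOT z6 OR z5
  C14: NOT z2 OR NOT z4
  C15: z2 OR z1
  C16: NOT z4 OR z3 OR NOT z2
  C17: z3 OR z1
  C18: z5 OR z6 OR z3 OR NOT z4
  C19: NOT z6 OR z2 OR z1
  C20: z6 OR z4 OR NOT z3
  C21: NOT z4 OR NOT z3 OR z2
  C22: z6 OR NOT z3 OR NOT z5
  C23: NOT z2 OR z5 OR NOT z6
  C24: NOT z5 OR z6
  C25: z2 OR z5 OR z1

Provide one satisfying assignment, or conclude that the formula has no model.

Branch on z4: set z4 = false.
(z6) alone gives z6 = true.
(NOT z1) alone gives z1 = false.
(z5) alone gives z5 = true.
(z2) alone gives z2 = true.
(z3) alone gives z3 = true.
Every clause now holds.

z1 ↦ false,  z2 ↦ true,  z3 ↦ true,  z4 ↦ false,  z5 ↦ true,  z6 ↦ true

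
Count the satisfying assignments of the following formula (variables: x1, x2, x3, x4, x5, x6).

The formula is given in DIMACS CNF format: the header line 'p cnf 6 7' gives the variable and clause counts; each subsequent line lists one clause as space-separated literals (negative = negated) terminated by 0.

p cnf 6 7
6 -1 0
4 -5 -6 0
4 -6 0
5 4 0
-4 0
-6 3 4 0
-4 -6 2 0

4

There are 2^6 = 64 truth assignments over (x1, x2, x3, x4, x5, x6).
Split on x6. With x6 = True, the clauses containing x6 are satisfied and ¬x6 drops from the rest; 0 of the 2^5 = 32 assignments to the other variables satisfy what remains.
With x6 = False, by the same count on the reduced clause set, 4 assignments work.
Total: 0 + 4 = 4.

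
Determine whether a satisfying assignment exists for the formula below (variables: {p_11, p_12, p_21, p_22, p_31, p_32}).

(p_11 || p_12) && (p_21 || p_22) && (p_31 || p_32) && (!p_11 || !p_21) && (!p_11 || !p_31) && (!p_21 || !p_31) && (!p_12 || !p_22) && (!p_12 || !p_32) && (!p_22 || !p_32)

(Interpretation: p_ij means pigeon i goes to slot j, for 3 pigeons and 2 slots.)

Branch on p_11: set p_11 = true.
(!p_21) alone gives p_21 = false.
(p_22) alone gives p_22 = true.
(!p_31) alone gives p_31 = false.
(p_32) alone gives p_32 = true.
That conflicts with the unit clause (!p_32).
That branch fails; take p_11 = false instead.
(p_12) alone gives p_12 = true.
(!p_22) alone gives p_22 = false.
(p_21) alone gives p_21 = true.
(!p_31) alone gives p_31 = false.
(p_32) alone gives p_32 = true.
That conflicts with the unit clause (!p_32).
Neither p_11 = true nor p_11 = false works.
No assignment satisfies every clause.

Unsatisfiable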